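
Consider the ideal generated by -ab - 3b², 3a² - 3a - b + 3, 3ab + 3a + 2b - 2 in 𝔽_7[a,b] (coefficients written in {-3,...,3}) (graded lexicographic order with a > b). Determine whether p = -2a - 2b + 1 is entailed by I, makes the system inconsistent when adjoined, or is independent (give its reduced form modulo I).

First compute the reduced Gröbner basis of I by Buchberger's algorithm.
f_1 = -ab - 3b², LT = ab.
f_2 = 3a² - 3a - b + 3, LT = a².
f_3 = 3ab + 3a + 2b - 2, LT = ab.

S(f_1,f_2): lcm = a²b. S = 3ab² + ab - 2b² - b.
  reduce S modulo (f_1, f_2, f_3):
  remainder -2b³ + 2b² - b ≠ 0; add h_4 = -2b³ + 2b² - b to the basis.

S(f_1,f_3): lcm = ab. S = 3b² - a - 3b + 3.
  reduce S modulo (f_1, f_2, f_3, h_4):
  remainder 3b² - a - 3b + 3 ≠ 0; add h_5 = 3b² - a - 3b + 3 to the basis.

S(f_2,f_3): lcm = a²b. S = -a² + 3ab + 2b² + 3a + b.
  reduce S modulo (f_1, f_2, f_3, h_4, h_5):
  remainder 2a + 3b + 1 ≠ 0; add h_6 = 2a + 3b + 1 to the basis.

S(f_3,h_4): lcm = ab³. S = 2ab² + 3b³ + 3ab - 3b².
  reduce S modulo (f_1, f_2, f_3, h_4, h_5, h_6):
  remainder b ≠ 0; add h_7 = b to the basis.

The other S-polynomials (S(f_1,h_4), S(f_2,h_4), S(f_1,h_5), S(f_2,h_5), S(f_3,h_5), S(h_4,h_5), S(f_1,h_6), S(f_2,h_6), S(f_3,h_6), S(h_4,h_6), S(h_5,h_6), S(f_1,h_7), S(f_2,h_7), S(f_3,h_7), S(h_4,h_7), S(h_5,h_7), S(h_6,h_7)) all reduce to 0 modulo the current basis, so we have a Gröbner basis.
Inter-reduce: drop elements whose leading term is divisible by another's, tail-reduce, and make monic.
Reduced Gröbner basis: {a - 3, b}.
Label its elements g_1 = a - 3, g_2 = b.

Reduce p = -2a - 2b + 1 modulo G:
  leading term a: subtract (-2)·g_1 from -2a - 2b + 1 → -2b + 2
  leading term b: subtract (-2)·g_2 from -2b + 2 → 2
  leading term 1: no divisor's leading term divides it; move 2 to the remainder.
  normal form = 2.
The normal form is nonzero, so p ∉ I. Since p minus its normal form lies in I, I + (p) = I + (r) where r = 2; decide whether this ideal is the whole ring.
Here r = 2 is a nonzero constant, hence a unit: 1 ∈ I + (p), the Gröbner basis of I + (p) is {1}, and the enlarged system has no common solution — adjoining p is inconsistent.

Adjoining -2a - 2b + 1 makes the ideal the whole ring: the system is inconsistent.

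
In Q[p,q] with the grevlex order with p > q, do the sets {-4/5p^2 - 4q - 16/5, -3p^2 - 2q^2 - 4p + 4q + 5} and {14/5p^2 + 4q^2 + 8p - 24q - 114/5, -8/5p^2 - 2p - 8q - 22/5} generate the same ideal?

Since reduced Gröbner bases are canonical representatives of ideals under a given ordering, it suffices to compute and compare them.
Buchberger on the first generating set:
f_1 = -4/5p^2 - 4q - 16/5, LT = p^2.
f_2 = -3p^2 - 2q^2 - 4p + 4q + 5, LT = p^2.

S(f_1,f_2): lcm = p^2. S = -2/3q^2 - 4/3p + 19/3q + 17/3.
  leading term q^2: no divisor's leading term divides it; move -2/3q^2 to the remainder.
  leading term p: no divisor's leading term divides it; move -4/3p to the remainder.
  leading term q: no divisor's leading term divides it; move 19/3q to the remainder.
  leading term 1: no divisor's leading term divides it; move 17/3 to the remainder.
  remainder -2/3q^2 - 4/3p + 19/3q + 17/3 ≠ 0; add g_3 = -2/3q^2 - 4/3p + 19/3q + 17/3 to the basis.

S(f_1,g_3): leading monomials are coprime, so the S-polynomial reduces to 0 (Buchberger's first criterion).
S(f_2,g_3): leading monomials are coprime, so the S-polynomial reduces to 0 (Buchberger's first criterion).
Every S-polynomial of the final basis reduces to 0, so we have a Gröbner basis.
Inter-reduce: drop elements whose leading term is divisible by another's, tail-reduce, and make monic.
Reduced Gröbner basis: {p^2 + 5q + 4, q^2 + 2p - 19/2q - 17/2}.

Buchberger on the second generating set:
h_1 = 14/5p^2 + 4q^2 + 8p - 24q - 114/5, LT = p^2.
h_2 = -8/5p^2 - 2p - 8q - 22/5, LT = p^2.

S(h_1,h_2): lcm = p^2. S = 10/7q^2 + 45/28p - 95/7q - 305/28.
  leading term q^2: no divisor's leading term divides it; move 10/7q^2 to the remainder.
  leading term p: no divisor's leading term divides it; move 45/28p to the remainder.
  leading term q: no divisor's leading term divides it; move -95/7q to the remainder.
  leading term 1: no divisor's leading term divides it; move -305/28 to the remainder.
  remainder 10/7q^2 + 45/28p - 95/7q - 305/28 ≠ 0; add k_3 = 10/7q^2 + 45/28p - 95/7q - 305/28 to the basis.

S(h_1,k_3): leading monomials are coprime, so the S-polynomial reduces to 0 (Buchberger's first criterion).
S(h_2,k_3): leading monomials are coprime, so the S-polynomial reduces to 0 (Buchberger's first criterion).
Every S-polynomial of the final basis reduces to 0, so we have a Gröbner basis.
Inter-reduce: drop elements whose leading term is divisible by another's, tail-reduce, and make monic.
Reduced Gröbner basis: {p^2 + 5/4p + 5q + 11/4, q^2 + 9/8p - 19/2q - 61/8}.

The bases are distinct; the ideals are different.

No, the ideals differ.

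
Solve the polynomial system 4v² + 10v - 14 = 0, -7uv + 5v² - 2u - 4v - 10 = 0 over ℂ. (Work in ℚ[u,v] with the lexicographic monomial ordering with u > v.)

Compute a lex Gröbner basis by Buchberger's algorithm.
f_1 = 4v² + 10v - 14, LT = v².
f_2 = -7uv - 2u + 5v² - 4v - 10, LT = uv.

S(f_1,f_2): lcm = uv². S = 31/14uv - 7/2u + 5/7v³ - 4/7v² - 10/7v.
  leading term uv: subtract (-31/98)·f_2 from 31/14uv - 7/2u + 5/7v³ - 4/7v² - 10/7v → -405/98u + 5/7v³ + 99/98v² - 132/49v - 155/49
  leading term u: no divisor's leading term divides it; move -405/98u to the remainder.
  leading term v³: subtract (5/28v)·f_1 from 5/7v³ + 99/98v² - 132/49v - 155/49 → -38/49v² - 19/98v - 155/49
  leading term v²: subtract (-19/98)·f_1 from -38/49v² - 19/98v - 155/49 → 171/98v - 288/49
  leading term v: no divisor's leading term divides it; move 171/98v to the remainder.
  leading term 1: no divisor's leading term divides it; move -288/49 to the remainder.
  remainder -405/98u + 171/98v - 288/49 ≠ 0; add h_3 = -405/98u + 171/98v - 288/49 to the basis.

S(f_1,h_3): leading monomials are coprime, so the S-polynomial reduces to 0 (Buchberger's first criterion).
S(f_2,h_3): lcm = uv. S = 2/7u - 92/315v² - 268/315v + 10/7.
  leading term u: subtract (-28/405)·h_3 from 2/7u - 92/315v² - 268/315v + 10/7 → -92/315v² - 46/63v + 46/45
  leading term v²: subtract (-23/315)·f_1 from -92/315v² - 46/63v + 46/45 → 0
  remainder 0.

Every S-polynomial of the final basis reduces to 0, so we have a Gröbner basis.
Inter-reduce: drop elements whose leading term is divisible by another's, tail-reduce, and make monic.
Reduced Gröbner basis: {u - 19/45v + 64/45, v² + 5/2v - 7/2}.

The lex basis is triangular: the last element involves only v. Solving v² + 5/2v - 7/2 = 0 gives v ∈ {-7/2, 1}; substituting each value into the earlier elements determines the remaining variables.
  v = -7/2: the earlier basis element becomes u + 29/10 = 0, giving u = -29/10 — point (-29/10, -7/2).
  v = 1: the earlier basis element becomes u + 1 = 0, giving u = -1 — point (-1, 1).
Check: every point annihilates each of the original generators.

{(-29/10, -7/2), (-1, 1)}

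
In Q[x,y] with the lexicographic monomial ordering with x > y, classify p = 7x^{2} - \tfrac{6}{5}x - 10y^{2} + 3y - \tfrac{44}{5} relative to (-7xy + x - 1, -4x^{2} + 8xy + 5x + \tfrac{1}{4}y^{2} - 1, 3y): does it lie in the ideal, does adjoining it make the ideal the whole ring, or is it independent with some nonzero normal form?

First compute the reduced Gröbner basis of I by Buchberger's algorithm.
f_1 = -7xy + x - 1, LT = xy.
f_2 = -4x^{2} + 8xy + 5x + \tfrac{1}{4}y^{2} - 1, LT = x^{2}.
f_3 = 3y, LT = y.

S(f_1,f_2): lcm = x^{2}y. S = -\tfrac{1}{7}x^{2} + 2xy^{2} + \tfrac{5}{4}xy + \tfrac{1}{7}x + \tfrac{1}{16}y^{3} - \tfrac{1}{4}y.
  leading term x^{2}: subtract (\tfrac{1}{28})·f_2 from -\tfrac{1}{7}x^{2} + 2xy^{2} + \tfrac{5}{4}xy + \tfrac{1}{7}x + \tfrac{1}{16}y^{3} - \tfrac{1}{4}y → 2xy^{2} + \tfrac{27}{28}xy - \tfrac{1}{28}x + \tfrac{1}{16}y^{3} - \tfrac{1}{112}y^{2} - \tfrac{1}{4}y + \tfrac{1}{28}
  leading term xy^{2}: subtract (-\tfrac{2}{7}y)·f_1 from 2xy^{2} + \tfrac{27}{28}xy - \tfrac{1}{28}x + \tfrac{1}{16}y^{3} - \tfrac{1}{112}y^{2} - \tfrac{1}{4}y + \tfrac{1}{28} → \tfrac{5}{4}xy - \tfrac{1}{28}x + \tfrac{1}{16}y^{3} - \tfrac{1}{112}y^{2} - \tfrac{15}{28}y + \tfrac{1}{28}
  leading term xy: subtract (-\tfrac{5}{28})·f_1 from \tfrac{5}{4}xy - \tfrac{1}{28}x + \tfrac{1}{16}y^{3} - \tfrac{1}{112}y^{2} - \tfrac{15}{28}y + \tfrac{1}{28} → \tfrac{1}{7}x + \tfrac{1}{16}y^{3} - \tfrac{1}{112}y^{2} - \tfrac{15}{28}y - \tfrac{1}{7}
  leading term x: no divisor's leading term divides it; move \tfrac{1}{7}x to the remainder.
  leading term y^{3}: subtract (\tfrac{1}{48}y^{2})·f_3 from \tfrac{1}{16}y^{3} - \tfrac{1}{112}y^{2} - \tfrac{15}{28}y - \tfrac{1}{7} → -\tfrac{1}{112}y^{2} - \tfrac{15}{28}y - \tfrac{1}{7}
  leading term y^{2}: subtract (-\tfrac{1}{336}y)·f_3 from -\tfrac{1}{112}y^{2} - \tfrac{15}{28}y - \tfrac{1}{7} → -\tfrac{15}{28}y - \tfrac{1}{7}
  leading term y: subtract (-\tfrac{5}{28})·f_3 from -\tfrac{15}{28}y - \tfrac{1}{7} → -\tfrac{1}{7}
  leading term 1: no divisor's leading term divides it; move -\tfrac{1}{7} to the remainder.
  remainder \tfrac{1}{7}x - \tfrac{1}{7} ≠ 0; add h_4 = \tfrac{1}{7}x - \tfrac{1}{7} to the basis.

The other S-polynomials (S(f_1,f_3), S(f_2,f_3), S(f_1,h_4), S(f_2,h_4), S(f_3,h_4)) all reduce to 0 modulo the current basis, so we have a Gröbner basis.
Inter-reduce: drop elements whose leading term is divisible by another's, tail-reduce, and make monic.
Reduced Gröbner basis: {x - 1, y}.
Label its elements g_1 = x - 1, g_2 = y.

Reduce p = 7x^{2} - \tfrac{6}{5}x - 10y^{2} + 3y - \tfrac{44}{5} modulo G:
  leading term x^{2}: subtract (7x)·g_1 from 7x^{2} - \tfrac{6}{5}x - 10y^{2} + 3y - \tfrac{44}{5} → \tfrac{29}{5}x - 10y^{2} + 3y - \tfrac{44}{5}
  leading term x: subtract (\tfrac{29}{5})·g_1 from \tfrac{29}{5}x - 10y^{2} + 3y - \tfrac{44}{5} → -10y^{2} + 3y - 3
  leading term y^{2}: subtract (-10y)·g_2 from -10y^{2} + 3y - 3 → 3y - 3
  leading term y: subtract (3)·g_2 from 3y - 3 → -3
  leading term 1: no divisor's leading term divides it; move -3 to the remainder.
  normal form = -3.
The normal form is nonzero, so p ∉ I. Since p minus its normal form lies in I, I + (p) = I + (r) where r = -3; decide whether this ideal is the whole ring.
Here r = -3 is a nonzero constant, hence a unit: 1 ∈ I + (p), the Gröbner basis of I + (p) is {1}, and the enlarged system has no common solution — adjoining p is inconsistent.

Adjoining 7x^{2} - \tfrac{6}{5}x - 10y^{2} + 3y - \tfrac{44}{5} makes the ideal the whole ring: the system is inconsistent.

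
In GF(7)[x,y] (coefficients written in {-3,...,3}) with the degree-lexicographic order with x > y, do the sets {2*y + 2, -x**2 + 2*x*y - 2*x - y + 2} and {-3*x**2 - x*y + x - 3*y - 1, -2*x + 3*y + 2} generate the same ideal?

For a fixed monomial order, each ideal has a unique reduced Gröbner basis; comparing bases decides equality.
Buchberger on the first generating set:
f_1 = 2*y + 2, LT = y.
f_2 = -x**2 + 2*x*y - 2*x - y + 2, LT = x**2.

S(f_1,f_2): leading monomials are coprime, so the S-polynomial reduces to 0 (Buchberger's first criterion).
Every S-polynomial of the final basis reduces to 0, so we have a Gröbner basis.
Inter-reduce: drop elements whose leading term is divisible by another's, tail-reduce, and make monic.
Reduced Gröbner basis: {x**2 - 3*x - 3, y + 1}.

Buchberger on the second generating set:
h_1 = -3*x**2 - x*y + x - 3*y - 1, LT = x**2.
h_2 = -2*x + 3*y + 2, LT = x.

S(h_1,h_2): lcm = x**2. S = 3*x*y + 3*x + y - 2.
  leading term x*y: subtract (2*y)·h_2 from 3*x*y + 3*x + y - 2 → y**2 + 3*x - 3*y - 2
  leading term y**2: no divisor's leading term divides it; move y**2 to the remainder.
  leading term x: subtract (2)·h_2 from 3*x - 3*y - 2 → -2*y + 1
  leading term y: no divisor's leading term divides it; move -2*y to the remainder.
  leading term 1: no divisor's leading term divides it; move 1 to the remainder.
  remainder y**2 - 2*y + 1 ≠ 0; add k_3 = y**2 - 2*y + 1 to the basis.

S(h_1,k_3): leading monomials are coprime, so the S-polynomial reduces to 0 (Buchberger's first criterion).
S(h_2,k_3): leading monomials are coprime, so the S-polynomial reduces to 0 (Buchberger's first criterion).
Every S-polynomial of the final basis reduces to 0, so we have a Gröbner basis.
Inter-reduce: drop elements whose leading term is divisible by another's, tail-reduce, and make monic.
Reduced Gröbner basis: {y**2 - 2*y + 1, x + 2*y - 1}.

These differ, so the ideals are not equal.

No, the ideals differ.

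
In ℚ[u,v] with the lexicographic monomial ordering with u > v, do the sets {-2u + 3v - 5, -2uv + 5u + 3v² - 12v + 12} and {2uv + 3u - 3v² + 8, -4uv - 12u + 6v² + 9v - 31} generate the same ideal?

Yes, the ideals are equal.

Two ideals are equal iff their reduced Gröbner bases coincide (the reduced basis is unique for a fixed ordering).
Buchberger on the first generating set:
f_1 = -2u + 3v - 5, LT = u.
f_2 = -2uv + 5u + 3v² - 12v + 12, LT = uv.

S(f_1,f_2): lcm = uv. S = 5/2u - 7/2v + 6.
  leading term u: subtract (-5/4)·f_1 from 5/2u - 7/2v + 6 → ¼v - ¼
  leading term v: no divisor's leading term divides it; move ¼v to the remainder.
  leading term 1: no divisor's leading term divides it; move -¼ to the remainder.
  remainder ¼v - ¼ ≠ 0; add g_3 = ¼v - ¼ to the basis.

The other S-polynomials (S(f_1,g_3), S(f_2,g_3)) all reduce to 0 modulo the current basis, so we have a Gröbner basis.
Inter-reduce: drop elements whose leading term is divisible by another's, tail-reduce, and make monic.
Reduced Gröbner basis: {u + 1, v - 1}.

Buchberger on the second generating set:
h_1 = 2uv + 3u - 3v² + 8, LT = uv.
h_2 = -4uv - 12u + 6v² + 9v - 31, LT = uv.

S(h_1,h_2): lcm = uv. S = -3/2u + 9/4v - 15/4.
  leading term u: no divisor's leading term divides it; move -3/2u to the remainder.
  leading term v: no divisor's leading term divides it; move 9/4v to the remainder.
  leading term 1: no divisor's leading term divides it; move -15/4 to the remainder.
  remainder -3/2u + 9/4v - 15/4 ≠ 0; add k_3 = -3/2u + 9/4v - 15/4 to the basis.

S(h_1,k_3): lcm = uv. S = 3/2u - 5/2v + 4.
  leading term u: subtract (-1)·k_3 from 3/2u - 5/2v + 4 → -¼v + ¼
  leading term v: no divisor's leading term divides it; move -¼v to the remainder.
  leading term 1: no divisor's leading term divides it; move ¼ to the remainder.
  remainder -¼v + ¼ ≠ 0; add k_4 = -¼v + ¼ to the basis.

The other S-polynomials (S(h_2,k_3), S(h_1,k_4), S(h_2,k_4), S(k_3,k_4)) all reduce to 0 modulo the current basis, so we have a Gröbner basis.
Inter-reduce: drop elements whose leading term is divisible by another's, tail-reduce, and make monic.
Reduced Gröbner basis: {u + 1, v - 1}.

The two bases agree; hence the ideals are identical.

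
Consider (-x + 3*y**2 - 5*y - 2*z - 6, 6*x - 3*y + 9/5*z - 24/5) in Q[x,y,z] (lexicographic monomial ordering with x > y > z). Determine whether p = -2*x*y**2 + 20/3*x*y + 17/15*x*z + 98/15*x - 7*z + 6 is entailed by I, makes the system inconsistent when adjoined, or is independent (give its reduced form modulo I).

-2*x*y**2 + 20/3*x*y + 17/15*x*z + 98/15*x - 7*z + 6 is independent of I; its normal form modulo I is -9/10*y*z + 123/20*y - 27/4*z + 11.

First compute the reduced Gröbner basis of I by Buchberger's algorithm.
f_1 = -x + 3*y**2 - 5*y - 2*z - 6, LT = x.
f_2 = 6*x - 3*y + 9/5*z - 24/5, LT = x.

S(f_1,f_2): lcm = x. S = -3*y**2 + 11/2*y + 17/10*z + 34/5.
  leading term y**2: no divisor's leading term divides it; move -3*y**2 to the remainder.
  leading term y: no divisor's leading term divides it; move 11/2*y to the remainder.
  leading term z: no divisor's leading term divides it; move 17/10*z to the remainder.
  leading term 1: no divisor's leading term divides it; move 34/5 to the remainder.
  remainder -3*y**2 + 11/2*y + 17/10*z + 34/5 ≠ 0; add h_3 = -3*y**2 + 11/2*y + 17/10*z + 34/5 to the basis.

The other S-polynomials (S(f_1,h_3), S(f_2,h_3)) all reduce to 0 modulo the current basis, so we have a Gröbner basis.
Inter-reduce: drop elements whose leading term is divisible by another's, tail-reduce, and make monic.
Reduced Gröbner basis: {x - 1/2*y + 3/10*z - 4/5, y**2 - 11/6*y - 17/30*z - 34/15}.
Label its elements g_1 = x - 1/2*y + 3/10*z - 4/5, g_2 = y**2 - 11/6*y - 17/30*z - 34/15.

Reduce p = -2*x*y**2 + 20/3*x*y + 17/15*x*z + 98/15*x - 7*z + 6 modulo G:
  leading term x*y**2: subtract (-2*y**2)·g_1 from -2*x*y**2 + 20/3*x*y + 17/15*x*z + 98/15*x - 7*z + 6 → 20/3*x*y + 17/15*x*z + 98/15*x - y**3 + 3/5*y**2*z - 8/5*y**2 - 7*z + 6
  leading term x*y: subtract (20/3*y)·g_1 from 20/3*x*y + 17/15*x*z + 98/15*x - y**3 + 3/5*y**2*z - 8/5*y**2 - 7*z + 6 → 17/15*x*z + 98/15*x - y**3 + 3/5*y**2*z + 26/15*y**2 - 2*y*z + 16/3*y - 7*z + 6
  leading term x*z: subtract (17/15*z)·g_1 from 17/15*x*z + 98/15*x - y**3 + 3/5*y**2*z + 26/15*y**2 - 2*y*z + 16/3*y - 7*z + 6 → 98/15*x - y**3 + 3/5*y**2*z + 26/15*y**2 - 43/30*y*z + 16/3*y - 17/50*z**2 - 457/75*z + 6
  leading term x: subtract (98/15)·g_1 from 98/15*x - y**3 + 3/5*y**2*z + 26/15*y**2 - 43/30*y*z + 16/3*y - 17/50*z**2 - 457/75*z + 6 → -y**3 + 3/5*y**2*z + 26/15*y**2 - 43/30*y*z + 43/5*y - 17/50*z**2 - 604/75*z + 842/75
  leading term y**3: subtract (-y)·g_2 from -y**3 + 3/5*y**2*z + 26/15*y**2 - 43/30*y*z + 43/5*y - 17/50*z**2 - 604/75*z + 842/75 → 3/5*y**2*z - 1/10*y**2 - 2*y*z + 19/3*y - 17/50*z**2 - 604/75*z + 842/75
  leading term y**2*z: subtract (3/5*z)·g_2 from 3/5*y**2*z - 1/10*y**2 - 2*y*z + 19/3*y - 17/50*z**2 - 604/75*z + 842/75 → -1/10*y**2 - 9/10*y*z + 19/3*y - 502/75*z + 842/75
  leading term y**2: subtract (-1/10)·g_2 from -1/10*y**2 - 9/10*y*z + 19/3*y - 502/75*z + 842/75 → -9/10*y*z + 123/20*y - 27/4*z + 11
  leading term y*z: no divisor's leading term divides it; move -9/10*y*z to the remainder.
  leading term y: no divisor's leading term divides it; move 123/20*y to the remainder.
  leading term z: no divisor's leading term divides it; move -27/4*z to the remainder.
  leading term 1: no divisor's leading term divides it; move 11 to the remainder.
  normal form = -9/10*y*z + 123/20*y - 27/4*z + 11.
The normal form is nonzero, so p ∉ I. Since p minus its normal form lies in I, I + (p) = I + (r) where r = -9/10*y*z + 123/20*y - 27/4*z + 11; decide whether this ideal is the whole ring.
Run Buchberger on G together with r (pairs among the g_i already reduce to 0 since G is a Gröbner basis):
g_1 = x - 1/2*y + 3/10*z - 4/5, LT = x.
g_2 = y**2 - 11/6*y - 17/30*z - 34/15, LT = y**2.
r = -9/10*y*z + 123/20*y - 27/4*z + 11, LT = y*z.

S(g_2,r): lcm = y**2*z. S = 41/6*y**2 - 28/3*y*z + 110/9*y - 17/30*z**2 - 34/15*z.
  leading term y**2: subtract (41/6)·g_2 from 41/6*y**2 - 28/3*y*z + 110/9*y - 17/30*z**2 - 34/15*z → -28/3*y*z + 99/4*y - 17/30*z**2 + 289/180*z + 697/45
  leading term y*z: subtract (280/27)·r from -28/3*y*z + 99/4*y - 17/30*z**2 + 289/180*z + 697/45 → -1405/36*y - 17/30*z**2 + 12889/180*z - 13309/135
  leading term y: no divisor's leading term divides it; move -1405/36*y to the remainder.
  leading term z**2: no divisor's leading term divides it; move -17/30*z**2 to the remainder.
  leading term z: no divisor's leading term divides it; move 12889/180*z to the remainder.
  leading term 1: no divisor's leading term divides it; move -13309/135 to the remainder.
  remainder -1405/36*y - 17/30*z**2 + 12889/180*z - 13309/135 ≠ 0; add m_4 = -1405/36*y - 17/30*z**2 + 12889/180*z - 13309/135 to the basis.

S(r,m_4): lcm = y*z. S = -41/6*y - 102/7025*z**3 + 12889/7025*z**2 + 209653/42150*z - 110/9.
  leading term y: subtract (246/1405)·m_4 from -41/6*y - 102/7025*z**3 + 12889/7025*z**2 + 209653/42150*z - 110/9 → -102/7025*z**3 + 13586/7025*z**2 - 159398/21075*z + 106196/21075
  leading term z**3: no divisor's leading term divides it; move -102/7025*z**3 to the remainder.
  leading term z**2: no divisor's leading term divides it; move 13586/7025*z**2 to the remainder.
  leading term z: no divisor's leading term divides it; move -159398/21075*z to the remainder.
  leading term 1: no divisor's leading term divides it; move 106196/21075 to the remainder.
  remainder -102/7025*z**3 + 13586/7025*z**2 - 159398/21075*z + 106196/21075 ≠ 0; add m_5 = -102/7025*z**3 + 13586/7025*z**2 - 159398/21075*z + 106196/21075 to the basis.

The other S-polynomials (S(g_1,g_2), S(g_1,r), S(g_1,m_4), S(g_2,m_4), S(g_1,m_5), S(g_2,m_5), S(r,m_5), S(m_4,m_5)) all reduce to 0 modulo the current basis, so we have a Gröbner basis.
Inter-reduce: drop elements whose leading term is divisible by another's, tail-reduce, and make monic.
Reduced Gröbner basis: {x + 51/7025*z**2 - 4337/7025*z + 9758/21075, y + 102/7025*z**2 - 12889/7025*z + 53236/21075, z**3 - 6793/51*z**2 + 79699/153*z - 53098/153}.
The reduced Gröbner basis of I + (p) is {x + 51/7025*z**2 - 4337/7025*z + 9758/21075, y + 102/7025*z**2 - 12889/7025*z + 53236/21075, z**3 - 6793/51*z**2 + 79699/153*z - 53098/153} ≠ {1}, a proper ideal, so the enlarged system stays consistent: p is independent of I, with normal form -9/10*y*z + 123/20*y - 27/4*z + 11.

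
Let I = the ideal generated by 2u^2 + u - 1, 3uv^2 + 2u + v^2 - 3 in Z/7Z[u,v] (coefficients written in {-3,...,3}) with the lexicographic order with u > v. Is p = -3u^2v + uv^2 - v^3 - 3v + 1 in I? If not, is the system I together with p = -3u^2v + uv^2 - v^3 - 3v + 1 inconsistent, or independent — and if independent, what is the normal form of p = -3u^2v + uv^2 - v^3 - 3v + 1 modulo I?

-3u^2v + uv^2 - v^3 - 3v + 1 lies in I (it reduces to 0).

First compute the reduced Gröbner basis of I by Buchberger's algorithm.
f_1 = 2u^2 + u - 1, LT = u^2.
f_2 = 3uv^2 + 2u + v^2 - 3, LT = uv^2.

S(f_1,f_2): lcm = u^2v^2. S = -3u^2 - uv^2 + u + 3v^2.
  leading term u^2: subtract (2)·f_1 from -3u^2 - uv^2 + u + 3v^2 → -uv^2 - u + 3v^2 + 2
  leading term uv^2: subtract (2)·f_2 from -uv^2 - u + 3v^2 + 2 → 2u + v^2 + 1
  leading term u: no divisor's leading term divides it; move 2u to the remainder.
  leading term v^2: no divisor's leading term divides it; move v^2 to the remainder.
  leading term 1: no divisor's leading term divides it; move 1 to the remainder.
  remainder 2u + v^2 + 1 ≠ 0; add h_3 = 2u + v^2 + 1 to the basis.

S(f_2,h_3): lcm = uv^2. S = 3u + 3v^4 + v^2 - 1.
  leading term u: subtract (-2)·h_3 from 3u + 3v^4 + v^2 - 1 → 3v^4 + 3v^2 + 1
  leading term v^4: no divisor's leading term divides it; move 3v^4 to the remainder.
  leading term v^2: no divisor's leading term divides it; move 3v^2 to the remainder.
  leading term 1: no divisor's leading term divides it; move 1 to the remainder.
  remainder 3v^4 + 3v^2 + 1 ≠ 0; add h_4 = 3v^4 + 3v^2 + 1 to the basis.

The other S-polynomials (S(f_1,h_3), S(f_1,h_4), S(f_2,h_4), S(h_3,h_4)) all reduce to 0 modulo the current basis, so we have a Gröbner basis.
Inter-reduce: drop elements whose leading term is divisible by another's, tail-reduce, and make monic.
Reduced Gröbner basis: {u - 3v^2 - 3, v^4 + v^2 - 2}.
Label its elements g_1 = u - 3v^2 - 3, g_2 = v^4 + v^2 - 2.

Reduce p = -3u^2v + uv^2 - v^3 - 3v + 1 modulo G:
  leading term u^2v: subtract (-3uv)·g_1 from -3u^2v + uv^2 - v^3 - 3v + 1 → -2uv^3 + uv^2 - 2uv - v^3 - 3v + 1
  leading term uv^3: subtract (-2v^3)·g_1 from -2uv^3 + uv^2 - 2uv - v^3 - 3v + 1 → uv^2 - 2uv + v^5 - 3v + 1
  leading term uv^2: subtract (v^2)·g_1 from uv^2 - 2uv + v^5 - 3v + 1 → -2uv + v^5 + 3v^4 + 3v^2 - 3v + 1
  leading term uv: subtract (-2v)·g_1 from -2uv + v^5 + 3v^4 + 3v^2 - 3v + 1 → v^5 + 3v^4 + v^3 + 3v^2 - 2v + 1
  leading term v^5: subtract (v)·g_2 from v^5 + 3v^4 + v^3 + 3v^2 - 2v + 1 → 3v^4 + 3v^2 + 1
  leading term v^4: subtract (3)·g_2 from 3v^4 + 3v^2 + 1 → 0
  normal form = 0.
Since the normal form is 0, p ∈ I.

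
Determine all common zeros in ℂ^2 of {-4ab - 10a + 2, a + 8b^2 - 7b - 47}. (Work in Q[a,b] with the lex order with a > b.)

{(1, -2), (-3*sqrt(209)/4 - 43/4, 3/16 - 3*sqrt(209)/16), (-43/4 + 3*sqrt(209)/4, 3/16 + 3*sqrt(209)/16)}

Compute a lex Gröbner basis by Buchberger's algorithm.
f_1 = -4ab - 10a + 2, LT = ab.
f_2 = a + 8b^2 - 7b - 47, LT = a.

S(f_1,f_2): lcm = ab. S = 5/2a - 8b^3 + 7b^2 + 47b - 1/2.
  leading term a: subtract (5/2)·f_2 from 5/2a - 8b^3 + 7b^2 + 47b - 1/2 → -8b^3 - 13b^2 + 129/2b + 117
  leading term b^3: no divisor's leading term divides it; move -8b^3 to the remainder.
  leading term b^2: no divisor's leading term divides it; move -13b^2 to the remainder.
  leading term b: no divisor's leading term divides it; move 129/2b to the remainder.
  leading term 1: no divisor's leading term divides it; move 117 to the remainder.
  remainder -8b^3 - 13b^2 + 129/2b + 117 ≠ 0; add h_3 = -8b^3 - 13b^2 + 129/2b + 117 to the basis.

The other S-polynomials (S(f_1,h_3), S(f_2,h_3)) all reduce to 0 modulo the current basis, so we have a Gröbner basis.
Inter-reduce: drop elements whose leading term is divisible by another's, tail-reduce, and make monic.
Reduced Gröbner basis: {a + 8b^2 - 7b - 47, b^3 + 13/8b^2 - 129/16b - 117/8}.

Since the basis is lex-ordered, b^3 + 13/8b^2 - 129/16b - 117/8 is univariate in b. Its roots are {-2, 3/16 - 3*sqrt(209)/16, 3/16 + 3*sqrt(209)/16}. Back-substituting each root into the other basis elements fixes the other coordinates.
  b = -2: the earlier basis element becomes a - 1 = 0, giving a = 1 — point (1, -2).
  b = 3/16 - 3*sqrt(209)/16: the earlier basis element becomes a + 43/4 + 3*sqrt(209)/4 = 0, giving a = -3*sqrt(209)/4 - 43/4 — point (-3*sqrt(209)/4 - 43/4, 3/16 - 3*sqrt(209)/16).
  b = 3/16 + 3*sqrt(209)/16: the earlier basis element becomes a - 3*sqrt(209)/4 + 43/4 = 0, giving a = -43/4 + 3*sqrt(209)/4 — point (-43/4 + 3*sqrt(209)/4, 3/16 + 3*sqrt(209)/16).
This is the nonlinear analogue of row-reducing a linear system.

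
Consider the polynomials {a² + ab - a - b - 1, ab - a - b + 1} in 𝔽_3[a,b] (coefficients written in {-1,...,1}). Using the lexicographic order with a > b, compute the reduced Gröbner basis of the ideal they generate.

G = {a² + 1, b - 1}

f_1 = a² + ab - a - b - 1, LT = a².
f_2 = ab - a - b + 1, LT = ab.

S(f_1,f_2): lcm = a²b. S = a² + ab² - a - b² - b.
  reduce S modulo (f_1, f_2):
  remainder -b + 1 ≠ 0; add g_3 = -b + 1 to the basis.

The other S-polynomials (S(f_1,g_3), S(f_2,g_3)) all reduce to 0 modulo the current basis, so we have a Gröbner basis.
Inter-reduce: drop elements whose leading term is divisible by another's, tail-reduce, and make monic.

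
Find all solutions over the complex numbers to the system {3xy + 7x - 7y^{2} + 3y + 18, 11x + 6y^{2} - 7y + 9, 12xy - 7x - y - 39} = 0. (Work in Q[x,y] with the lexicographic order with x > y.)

Compute a lex Gröbner basis by Buchberger's algorithm.
f_1 = 3xy + 7x - 7y^{2} + 3y + 18, LT = xy.
f_2 = 11x + 6y^{2} - 7y + 9, LT = x.
f_3 = 12xy - 7x - y - 39, LT = xy.

S(f_1,f_2): lcm = xy. S = \tfrac{7}{3}x - \tfrac{6}{11}y^{3} - \tfrac{56}{33}y^{2} + \tfrac{2}{11}y + 6.
  leading term x: subtract (\tfrac{7}{33})·f_2 from \tfrac{7}{3}x - \tfrac{6}{11}y^{3} - \tfrac{56}{33}y^{2} + \tfrac{2}{11}y + 6 → -\tfrac{6}{11}y^{3} - \tfrac{98}{33}y^{2} + \tfrac{5}{3}y + \tfrac{45}{11}
  leading term y^{3}: no divisor's leading term divides it; move -\tfrac{6}{11}y^{3} to the remainder.
  leading term y^{2}: no divisor's leading term divides it; move -\tfrac{98}{33}y^{2} to the remainder.
  leading term y: no divisor's leading term divides it; move \tfrac{5}{3}y to the remainder.
  leading term 1: no divisor's leading term divides it; move \tfrac{45}{11} to the remainder.
  remainder -\tfrac{6}{11}y^{3} - \tfrac{98}{33}y^{2} + \tfrac{5}{3}y + \tfrac{45}{11} ≠ 0; add h_4 = -\tfrac{6}{11}y^{3} - \tfrac{98}{33}y^{2} + \tfrac{5}{3}y + \tfrac{45}{11} to the basis.

S(f_1,f_3): lcm = xy. S = \tfrac{35}{12}x - \tfrac{7}{3}y^{2} + \tfrac{13}{12}y + \tfrac{37}{4}.
  leading term x: subtract (\tfrac{35}{132})·f_2 from \tfrac{35}{12}x - \tfrac{7}{3}y^{2} + \tfrac{13}{12}y + \tfrac{37}{4} → -\tfrac{259}{66}y^{2} + \tfrac{97}{33}y + \tfrac{151}{22}
  leading term y^{2}: no divisor's leading term divides it; move -\tfrac{259}{66}y^{2} to the remainder.
  leading term y: no divisor's leading term divides it; move \tfrac{97}{33}y to the remainder.
  leading term 1: no divisor's leading term divides it; move \tfrac{151}{22} to the remainder.
  remainder -\tfrac{259}{66}y^{2} + \tfrac{97}{33}y + \tfrac{151}{22} ≠ 0; add h_5 = -\tfrac{259}{66}y^{2} + \tfrac{97}{33}y + \tfrac{151}{22} to the basis.

S(f_3,h_4): lcm = xy^{3}. S = -\tfrac{217}{36}xy^{2} + \tfrac{55}{18}xy + \tfrac{15}{2}x - \tfrac{1}{12}y^{3} - \tfrac{13}{4}y^{2}.
  leading term xy^{2}: subtract (-\tfrac{217}{108}y)·f_1 from -\tfrac{217}{36}xy^{2} + \tfrac{55}{18}xy + \tfrac{15}{2}x - \tfrac{1}{12}y^{3} - \tfrac{13}{4}y^{2} → \tfrac{1849}{108}xy + \tfrac{15}{2}x - \tfrac{382}{27}y^{3} + \tfrac{25}{9}y^{2} + \tfrac{217}{6}y
  leading term xy: subtract (\tfrac{1849}{324})·f_1 from \tfrac{1849}{108}xy + \tfrac{15}{2}x - \tfrac{382}{27}y^{3} + \tfrac{25}{9}y^{2} + \tfrac{217}{6}y → -\tfrac{10513}{324}x - \tfrac{382}{27}y^{3} + \tfrac{13843}{324}y^{2} + \tfrac{2057}{108}y - \tfrac{1849}{18}
  leading term x: subtract (-\tfrac{10513}{3564})·f_2 from -\tfrac{10513}{324}x - \tfrac{382}{27}y^{3} + \tfrac{13843}{324}y^{2} + \tfrac{2057}{108}y - \tfrac{1849}{18} → -\tfrac{382}{27}y^{3} + \tfrac{215351}{3564}y^{2} - \tfrac{2855}{1782}y - \tfrac{10055}{132}
  leading term y^{3}: subtract (\tfrac{2101}{81})·h_4 from -\tfrac{382}{27}y^{3} + \tfrac{215351}{3564}y^{2} - \tfrac{2855}{1782}y - \tfrac{10055}{132} → \tfrac{1469645}{10692}y^{2} - \tfrac{239675}{5346}y - \tfrac{72185}{396}
  leading term y^{2}: subtract (-\tfrac{1469645}{41958})·h_5 from \tfrac{1469645}{10692}y^{2} - \tfrac{239675}{5346}y - \tfrac{72185}{396} → \tfrac{1219390}{20979}y + \tfrac{1219390}{20979}
  leading term y: no divisor's leading term divides it; move \tfrac{1219390}{20979}y to the remainder.
  leading term 1: no divisor's leading term divides it; move \tfrac{1219390}{20979} to the remainder.
  remainder \tfrac{1219390}{20979}y + \tfrac{1219390}{20979} ≠ 0; add h_6 = \tfrac{1219390}{20979}y + \tfrac{1219390}{20979} to the basis.

The other S-polynomials (S(f_2,f_3), S(f_1,h_4), S(f_2,h_4), S(f_1,h_5), S(f_2,h_5), S(f_3,h_5), S(h_4,h_5), S(f_1,h_6), S(f_2,h_6), S(f_3,h_6), S(h_4,h_6), S(h_5,h_6)) all reduce to 0 modulo the current basis, so we have a Gröbner basis.
Inter-reduce: drop elements whose leading term is divisible by another's, tail-reduce, and make monic.
Reduced Gröbner basis: {x + 2, y + 1}.

Since the basis is lex-ordered, y + 1 is univariate in y. Its roots are {-1}. Back-substituting each root into the other basis elements fixes the other coordinates.
  y = -1: the earlier basis element becomes x + 2 = 0, giving x = -2 — point (-2, -1).
Each listed point satisfies every original equation (direct substitution).

{(-2, -1)}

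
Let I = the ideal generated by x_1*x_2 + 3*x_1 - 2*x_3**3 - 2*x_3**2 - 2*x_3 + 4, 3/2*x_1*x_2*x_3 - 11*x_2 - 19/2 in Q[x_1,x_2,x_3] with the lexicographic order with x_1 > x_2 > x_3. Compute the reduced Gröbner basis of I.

G = {x_1*x_2 + 3*x_1 - 2*x_3**3 - 2*x_3**2 - 2*x_3 + 4, x_1*x_3 + 22/9*x_2 - 2/3*x_3**4 - 2/3*x_3**3 - 2/3*x_3**2 + 4/3*x_3 + 19/9, x_2**2 - 3/11*x_2*x_3**4 - 3/11*x_2*x_3**3 - 3/11*x_2*x_3**2 + 6/11*x_2*x_3 + 85/22*x_2 + 57/22}

f_1 = x_1*x_2 + 3*x_1 - 2*x_3**3 - 2*x_3**2 - 2*x_3 + 4, LT = x_1*x_2.
f_2 = 3/2*x_1*x_2*x_3 - 11*x_2 - 19/2, LT = x_1*x_2*x_3.

S(f_1,f_2): lcm = x_1*x_2*x_3. S = 3*x_1*x_3 + 22/3*x_2 - 2*x_3**4 - 2*x_3**3 - 2*x_3**2 + 4*x_3 + 19/3.
  reduce S modulo (f_1, f_2):
  remainder 3*x_1*x_3 + 22/3*x_2 - 2*x_3**4 - 2*x_3**3 - 2*x_3**2 + 4*x_3 + 19/3 ≠ 0; add g_3 = 3*x_1*x_3 + 22/3*x_2 - 2*x_3**4 - 2*x_3**3 - 2*x_3**2 + 4*x_3 + 19/3 to the basis.

S(f_1,g_3): lcm = x_1*x_2*x_3. S = 3*x_1*x_3 - 22/9*x_2**2 + 2/3*x_2*x_3**4 + 2/3*x_2*x_3**3 + 2/3*x_2*x_3**2 - 4/3*x_2*x_3 - 19/9*x_2 - 2*x_3**4 - 2*x_3**3 - 2*x_3**2 + 4*x_3.
  reduce S modulo (f_1, f_2, g_3):
  remainder -22/9*x_2**2 + 2/3*x_2*x_3**4 + 2/3*x_2*x_3**3 + 2/3*x_2*x_3**2 - 4/3*x_2*x_3 - 85/9*x_2 - 19/3 ≠ 0; add g_4 = -22/9*x_2**2 + 2/3*x_2*x_3**4 + 2/3*x_2*x_3**3 + 2/3*x_2*x_3**2 - 4/3*x_2*x_3 - 85/9*x_2 - 19/3 to the basis.

The other S-polynomials (S(f_2,g_3), S(f_1,g_4), S(f_2,g_4), S(g_3,g_4)) all reduce to 0 modulo the current basis, so we have a Gröbner basis.
Inter-reduce: drop elements whose leading term is divisible by another's, tail-reduce, and make monic.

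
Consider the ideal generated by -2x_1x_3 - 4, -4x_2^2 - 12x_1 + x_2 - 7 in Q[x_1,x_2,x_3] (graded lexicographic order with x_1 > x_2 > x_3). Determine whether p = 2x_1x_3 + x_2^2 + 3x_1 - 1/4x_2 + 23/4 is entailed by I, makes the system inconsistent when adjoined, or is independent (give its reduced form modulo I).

2x_1x_3 + x_2^2 + 3x_1 - 1/4x_2 + 23/4 lies in I (it reduces to 0).

First compute the reduced Gröbner basis of I by Buchberger's algorithm.
f_1 = -2x_1x_3 - 4, LT = x_1x_3.
f_2 = -4x_2^2 - 12x_1 + x_2 - 7, LT = x_2^2.

The S-polynomials (S(f_1,f_2)) all reduce to 0 modulo the current basis, so we have a Gröbner basis.
Inter-reduce: drop elements whose leading term is divisible by another's, tail-reduce, and make monic.
Reduced Gröbner basis: {x_1x_3 + 2, x_2^2 + 3x_1 - 1/4x_2 + 7/4}.
Label its elements g_1 = x_1x_3 + 2, g_2 = x_2^2 + 3x_1 - 1/4x_2 + 7/4.

Reduce p = 2x_1x_3 + x_2^2 + 3x_1 - 1/4x_2 + 23/4 modulo G:
  leading term x_1x_3: subtract (2)·g_1 from 2x_1x_3 + x_2^2 + 3x_1 - 1/4x_2 + 23/4 → x_2^2 + 3x_1 - 1/4x_2 + 7/4
  leading term x_2^2: subtract (1)·g_2 from x_2^2 + 3x_1 - 1/4x_2 + 7/4 → 0
  normal form = 0.
Since the normal form is 0, p ∈ I.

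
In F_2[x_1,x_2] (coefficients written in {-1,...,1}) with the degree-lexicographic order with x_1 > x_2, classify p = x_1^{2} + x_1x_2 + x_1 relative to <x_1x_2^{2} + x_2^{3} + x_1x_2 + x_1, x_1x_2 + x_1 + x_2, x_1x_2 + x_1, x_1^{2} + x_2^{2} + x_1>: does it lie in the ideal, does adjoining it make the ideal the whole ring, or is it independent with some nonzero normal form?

First compute the reduced Gröbner basis of I by Buchberger's algorithm.
f_1 = x_1x_2^{2} + x_2^{3} + x_1x_2 + x_1, LT = x_1x_2^{2}.
f_2 = x_1x_2 + x_1 + x_2, LT = x_1x_2.
f_3 = x_1x_2 + x_1, LT = x_1x_2.
f_4 = x_1^{2} + x_2^{2} + x_1, LT = x_1^{2}.

S(f_1,f_2): lcm = x_1x_2^{2}. S = x_2^{3} + x_2^{2} + x_1.
  leading term x_2^{3}: no divisor's leading term divides it; move x_2^{3} to the remainder.
  leading term x_2^{2}: no divisor's leading term divides it; move x_2^{2} to the remainder.
  leading term x_1: no divisor's leading term divides it; move x_1 to the remainder.
  remainder x_2^{3} + x_2^{2} + x_1 ≠ 0; add h_5 = x_2^{3} + x_2^{2} + x_1 to the basis.

S(f_1,f_3): lcm = x_1x_2^{2}. S = x_2^{3} + x_1.
  leading term x_2^{3}: subtract (1)·h_5 from x_2^{3} + x_1 → x_2^{2}
  leading term x_2^{2}: no divisor's leading term divides it; move x_2^{2} to the remainder.
  remainder x_2^{2} ≠ 0; add h_6 = x_2^{2} to the basis.

S(f_2,f_3): lcm = x_1x_2. S = x_2.
  leading term x_2: no divisor's leading term divides it; move x_2 to the remainder.
  remainder x_2 ≠ 0; add h_7 = x_2 to the basis.

S(f_3,f_4): lcm = x_1^{2}x_2. S = x_2^{3} + x_1^{2} + x_1x_2.
  leading term x_2^{3}: subtract (1)·h_5 from x_2^{3} + x_1^{2} + x_1x_2 → x_1^{2} + x_1x_2 + x_2^{2} + x_1
  leading term x_1^{2}: subtract (1)·f_4 from x_1^{2} + x_1x_2 + x_2^{2} + x_1 → x_1x_2
  leading term x_1x_2: subtract (1)·f_2 from x_1x_2 → x_1 + x_2
  leading term x_1: no divisor's leading term divides it; move x_1 to the remainder.
  leading term x_2: subtract (1)·h_7 from x_2 → 0
  remainder x_1 ≠ 0; add h_8 = x_1 to the basis.

The other S-polynomials (S(f_1,f_4), S(f_2,f_4), S(f_1,h_5), S(f_2,h_5), S(f_3,h_5), S(f_4,h_5), S(f_1,h_6), S(f_2,h_6), S(f_3,h_6), S(f_4,h_6), S(h_5,h_6), S(f_1,h_7), S(f_2,h_7), S(f_3,h_7), S(f_4,h_7), S(h_5,h_7), S(h_6,h_7), S(f_1,h_8), S(f_2,h_8), S(f_3,h_8), S(f_4,h_8), S(h_5,h_8), S(h_6,h_8), S(h_7,h_8)) all reduce to 0 modulo the current basis, so we have a Gröbner basis.
Inter-reduce: drop elements whose leading term is divisible by another's, tail-reduce, and make monic.
Reduced Gröbner basis: {x_1, x_2}.
Label its elements g_1 = x_1, g_2 = x_2.

Reduce p = x_1^{2} + x_1x_2 + x_1 modulo G:
  leading term x_1^{2}: subtract (x_1)·g_1 from x_1^{2} + x_1x_2 + x_1 → x_1x_2 + x_1
  leading term x_1x_2: subtract (x_2)·g_1 from x_1x_2 + x_1 → x_1
  leading term x_1: subtract (1)·g_1 from x_1 → 0
  normal form = 0.
Since the normal form is 0, p ∈ I.

x_1^{2} + x_1x_2 + x_1 lies in I (it reduces to 0).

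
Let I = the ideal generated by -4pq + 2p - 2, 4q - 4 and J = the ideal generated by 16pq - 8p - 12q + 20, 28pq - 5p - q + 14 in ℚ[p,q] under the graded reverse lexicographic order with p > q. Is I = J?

Since reduced Gröbner bases are canonical representatives of ideals under a given ordering, it suffices to compute and compare them.
Buchberger on the first generating set:
f_1 = -4pq + 2p - 2, LT = pq.
f_2 = 4q - 4, LT = q.

S(f_1,f_2): lcm = pq. S = ½p + ½.
  leading term p: no divisor's leading term divides it; move ½p to the remainder.
  leading term 1: no divisor's leading term divides it; move ½ to the remainder.
  remainder ½p + ½ ≠ 0; add g_3 = ½p + ½ to the basis.

The other S-polynomials (S(f_1,g_3), S(f_2,g_3)) all reduce to 0 modulo the current basis, so we have a Gröbner basis.
Inter-reduce: drop elements whose leading term is divisible by another's, tail-reduce, and make monic.
Reduced Gröbner basis: {p + 1, q - 1}.

Buchberger on the second generating set:
h_1 = 16pq - 8p - 12q + 20, LT = pq.
h_2 = 28pq - 5p - q + 14, LT = pq.

S(h_1,h_2): lcm = pq. S = -9/28p - 5/7q + ¾.
  leading term p: no divisor's leading term divides it; move -9/28p to the remainder.
  leading term q: no divisor's leading term divides it; move -5/7q to the remainder.
  leading term 1: no divisor's leading term divides it; move ¾ to the remainder.
  remainder -9/28p - 5/7q + ¾ ≠ 0; add k_3 = -9/28p - 5/7q + ¾ to the basis.

S(h_1,k_3): lcm = pq. S = -20/9q² - ½p + 19/12q + 5/4.
  leading term q²: no divisor's leading term divides it; move -20/9q² to the remainder.
  leading term p: subtract (14/9)·k_3 from -½p + 19/12q + 5/4 → 97/36q + 1/12
  leading term q: no divisor's leading term divides it; move 97/36q to the remainder.
  leading term 1: no divisor's leading term divides it; move 1/12 to the remainder.
  remainder -20/9q² + 97/36q + 1/12 ≠ 0; add k_4 = -20/9q² + 97/36q + 1/12 to the basis.

The other S-polynomials (S(h_2,k_3), S(h_1,k_4), S(h_2,k_4), S(k_3,k_4)) all reduce to 0 modulo the current basis, so we have a Gröbner basis.
Inter-reduce: drop elements whose leading term is divisible by another's, tail-reduce, and make monic.
Reduced Gröbner basis: {q² - 97/80q - 3/80, p + 20/9q - 7/3}.

Since the reduced bases disagree, the two ideals are not the same.

No, the ideals differ.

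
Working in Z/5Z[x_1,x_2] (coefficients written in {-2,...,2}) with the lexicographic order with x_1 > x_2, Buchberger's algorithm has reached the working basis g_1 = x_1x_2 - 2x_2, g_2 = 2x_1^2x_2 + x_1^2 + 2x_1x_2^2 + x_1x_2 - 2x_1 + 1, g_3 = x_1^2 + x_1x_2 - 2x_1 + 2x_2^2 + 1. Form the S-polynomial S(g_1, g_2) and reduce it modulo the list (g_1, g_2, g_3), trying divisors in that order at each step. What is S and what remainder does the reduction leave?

S(g_1, g_2) = 2x_1^2 - x_1x_2^2 + x_1 + 2; remainder on division = -x_2^2 + x_2.

lcm(LM(g_1), LM(g_2)) = x_1^2x_2.
S = (lcm/LT(g_1))·g_1 − (lcm/LT(g_2))·g_2 = 2x_1^2 - x_1x_2^2 + x_1 + 2.
Reduce S modulo (g_1, g_2, g_3) in that order:
  leading term x_1^2: subtract (2)·g_3 from 2x_1^2 - x_1x_2^2 + x_1 + 2 → -x_1x_2^2 - 2x_1x_2 + x_2^2
  leading term x_1x_2^2: subtract (-x_2)·g_1 from -x_1x_2^2 - 2x_1x_2 + x_2^2 → -2x_1x_2 - x_2^2
  leading term x_1x_2: subtract (-2)·g_1 from -2x_1x_2 - x_2^2 → -x_2^2 + x_2
  leading term x_2^2: no divisor's leading term divides it; move -x_2^2 to the remainder.
  leading term x_2: no divisor's leading term divides it; move x_2 to the remainder.
The remainder -x_2^2 + x_2 is nonzero, so it would be added as the next basis element.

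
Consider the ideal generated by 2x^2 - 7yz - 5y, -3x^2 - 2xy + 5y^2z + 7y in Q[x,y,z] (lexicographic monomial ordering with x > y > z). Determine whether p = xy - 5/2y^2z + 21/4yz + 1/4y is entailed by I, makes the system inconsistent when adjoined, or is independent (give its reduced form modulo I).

First compute the reduced Gröbner basis of I by Buchberger's algorithm.
f_1 = 2x^2 - 7yz - 5y, LT = x^2.
f_2 = -3x^2 - 2xy + 5y^2z + 7y, LT = x^2.

S(f_1,f_2): lcm = x^2. S = -2/3xy + 5/3y^2z - 7/2yz - 1/6y.
  leading term xy: no divisor's leading term divides it; move -2/3xy to the remainder.
  leading term y^2z: no divisor's leading term divides it; move 5/3y^2z to the remainder.
  leading term yz: no divisor's leading term divides it; move -7/2yz to the remainder.
  leading term y: no divisor's leading term divides it; move -1/6y to the remainder.
  remainder -2/3xy + 5/3y^2z - 7/2yz - 1/6y ≠ 0; add h_3 = -2/3xy + 5/3y^2z - 7/2yz - 1/6y to the basis.

S(f_1,h_3): lcm = x^2y. S = 5/2xy^2z - 21/4xyz - 1/4xy - 7/2y^2z - 5/2y^2.
  leading term xy^2z: subtract (-15/4yz)·h_3 from 5/2xy^2z - 21/4xyz - 1/4xy - 7/2y^2z - 5/2y^2 → -21/4xyz - 1/4xy + 25/4y^3z^2 - 105/8y^2z^2 - 33/8y^2z - 5/2y^2
  leading term xyz: subtract (63/8z)·h_3 from -21/4xyz - 1/4xy + 25/4y^3z^2 - 105/8y^2z^2 - 33/8y^2z - 5/2y^2 → -1/4xy + 25/4y^3z^2 - 105/4y^2z^2 - 33/8y^2z - 5/2y^2 + 441/16yz^2 + 21/16yz
  leading term xy: subtract (3/8)·h_3 from -1/4xy + 25/4y^3z^2 - 105/4y^2z^2 - 33/8y^2z - 5/2y^2 + 441/16yz^2 + 21/16yz → 25/4y^3z^2 - 105/4y^2z^2 - 19/4y^2z - 5/2y^2 + 441/16yz^2 + 21/8yz + 1/16y
  leading term y^3z^2: no divisor's leading term divides it; move 25/4y^3z^2 to the remainder.
  leading term y^2z^2: no divisor's leading term divides it; move -105/4y^2z^2 to the remainder.
  leading term y^2z: no divisor's leading term divides it; move -19/4y^2z to the remainder.
  leading term y^2: no divisor's leading term divides it; move -5/2y^2 to the remainder.
  leading term yz^2: no divisor's leading term divides it; move 441/16yz^2 to the remainder.
  leading term yz: no divisor's leading term divides it; move 21/8yz to the remainder.
  leading term y: no divisor's leading term divides it; move 1/16y to the remainder.
  remainder 25/4y^3z^2 - 105/4y^2z^2 - 19/4y^2z - 5/2y^2 + 441/16yz^2 + 21/8yz + 1/16y ≠ 0; add h_4 = 25/4y^3z^2 - 105/4y^2z^2 - 19/4y^2z - 5/2y^2 + 441/16yz^2 + 21/8yz + 1/16y to the basis.

The other S-polynomials (S(f_2,h_3), S(f_1,h_4), S(f_2,h_4), S(h_3,h_4)) all reduce to 0 modulo the current basis, so we have a Gröbner basis.
Inter-reduce: drop elements whose leading term is divisible by another's, tail-reduce, and make monic.
Reduced Gröbner basis: {x^2 - 7/2yz - 5/2y, xy - 5/2y^2z + 21/4yz + 1/4y, y^3z^2 - 21/5y^2z^2 - 19/25y^2z - 2/5y^2 + 441/100yz^2 + 21/50yz + 1/100y}.
Label its elements g_1 = x^2 - 7/2yz - 5/2y, g_2 = xy - 5/2y^2z + 21/4yz + 1/4y, g_3 = y^3z^2 - 21/5y^2z^2 - 19/25y^2z - 2/5y^2 + 441/100yz^2 + 21/50yz + 1/100y.

Reduce p = xy - 5/2y^2z + 21/4yz + 1/4y modulo G:
  leading term xy: subtract (1)·g_2 from xy - 5/2y^2z + 21/4yz + 1/4y → 0
  normal form = 0.
Since the normal form is 0, p ∈ I.

The remainder on division by a Gröbner basis is unique — it is the normal form.

xy - 5/2y^2z + 21/4yz + 1/4y lies in I (it reduces to 0).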